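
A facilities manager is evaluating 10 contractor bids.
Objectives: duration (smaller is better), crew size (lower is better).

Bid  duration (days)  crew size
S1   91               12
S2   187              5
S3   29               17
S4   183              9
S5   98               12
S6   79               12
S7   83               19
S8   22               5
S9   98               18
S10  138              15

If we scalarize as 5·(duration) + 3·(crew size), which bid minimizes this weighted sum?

S8

S1: 5·91 + 3·12 = 491
S2: 5·187 + 3·5 = 950
S3: 5·29 + 3·17 = 196
S4: 5·183 + 3·9 = 942
S5: 5·98 + 3·12 = 526
S6: 5·79 + 3·12 = 431
S7: 5·83 + 3·19 = 472
S8: 5·22 + 3·5 = 125
S9: 5·98 + 3·18 = 544
S10: 5·138 + 3·15 = 735
Lowest: S8 at 125.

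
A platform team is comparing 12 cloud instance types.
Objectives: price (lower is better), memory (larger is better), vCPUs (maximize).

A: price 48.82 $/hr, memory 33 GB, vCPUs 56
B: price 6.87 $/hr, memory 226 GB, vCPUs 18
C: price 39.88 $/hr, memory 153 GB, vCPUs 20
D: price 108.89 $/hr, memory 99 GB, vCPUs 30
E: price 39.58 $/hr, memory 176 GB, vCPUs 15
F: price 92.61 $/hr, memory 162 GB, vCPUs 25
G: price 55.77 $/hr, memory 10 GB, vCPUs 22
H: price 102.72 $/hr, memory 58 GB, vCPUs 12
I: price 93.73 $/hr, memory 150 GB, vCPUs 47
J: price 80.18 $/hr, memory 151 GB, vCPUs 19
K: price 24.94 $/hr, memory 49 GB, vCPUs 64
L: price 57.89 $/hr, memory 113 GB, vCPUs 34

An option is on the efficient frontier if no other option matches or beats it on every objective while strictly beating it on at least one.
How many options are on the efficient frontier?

A: dominated by K (price 24.94≤48.82, memory 49≥33, vCPUs 64≥56).
B: not dominated (best price).
C: not dominated.
D: dominated by I (price 93.73≤108.89, memory 150≥99, vCPUs 47≥30).
E: dominated by B (price 6.87≤39.58, memory 226≥176, vCPUs 18≥15).
F: not dominated.
G: dominated by A (price 48.82≤55.77, memory 33≥10, vCPUs 56≥22).
H: dominated by B (price 6.87≤102.72, memory 226≥58, vCPUs 18≥12).
I: not dominated.
J: dominated by C (price 39.88≤80.18, memory 153≥151, vCPUs 20≥19).
K: not dominated (best vCPUs).
L: not dominated.
Pareto-optimal: B, C, F, I, K, L → 6.

6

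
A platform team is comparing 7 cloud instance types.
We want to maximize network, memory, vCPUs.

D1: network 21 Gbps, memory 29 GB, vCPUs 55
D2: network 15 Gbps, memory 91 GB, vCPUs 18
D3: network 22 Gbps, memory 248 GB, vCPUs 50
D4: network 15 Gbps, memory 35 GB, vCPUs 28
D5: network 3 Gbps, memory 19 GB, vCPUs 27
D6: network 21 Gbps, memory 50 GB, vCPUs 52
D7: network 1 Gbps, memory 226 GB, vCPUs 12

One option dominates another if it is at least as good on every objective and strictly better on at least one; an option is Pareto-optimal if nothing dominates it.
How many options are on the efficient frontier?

D1: not dominated (best vCPUs).
D2: dominated by D3 (network 22≥15, memory 248≥91, vCPUs 50≥18).
D3: not dominated (best network).
D4: dominated by D3 (network 22≥15, memory 248≥35, vCPUs 50≥28).
D5: dominated by D1 (network 21≥3, memory 29≥19, vCPUs 55≥27).
D6: not dominated.
D7: dominated by D3 (network 22≥1, memory 248≥226, vCPUs 50≥12).
Pareto-optimal: D1, D3, D6 → 3.

3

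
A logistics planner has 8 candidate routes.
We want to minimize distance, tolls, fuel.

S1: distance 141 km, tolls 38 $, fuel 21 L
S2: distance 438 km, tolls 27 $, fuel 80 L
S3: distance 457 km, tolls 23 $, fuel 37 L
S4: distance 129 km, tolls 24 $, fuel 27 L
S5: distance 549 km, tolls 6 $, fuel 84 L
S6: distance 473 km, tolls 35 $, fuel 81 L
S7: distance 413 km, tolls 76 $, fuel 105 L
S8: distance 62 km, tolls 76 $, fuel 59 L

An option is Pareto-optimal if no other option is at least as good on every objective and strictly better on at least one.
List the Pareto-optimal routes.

S1, S3, S4, S5, S8

S1: not dominated (best fuel).
S2: dominated by S4 (distance 129≤438, tolls 24≤27, fuel 27≤80).
S3: not dominated.
S4: not dominated.
S5: not dominated (best tolls).
S6: dominated by S2 (distance 438≤473, tolls 27≤35, fuel 80≤81).
S7: dominated by S1 (distance 141≤413, tolls 38≤76, fuel 21≤105).
S8: not dominated (best distance).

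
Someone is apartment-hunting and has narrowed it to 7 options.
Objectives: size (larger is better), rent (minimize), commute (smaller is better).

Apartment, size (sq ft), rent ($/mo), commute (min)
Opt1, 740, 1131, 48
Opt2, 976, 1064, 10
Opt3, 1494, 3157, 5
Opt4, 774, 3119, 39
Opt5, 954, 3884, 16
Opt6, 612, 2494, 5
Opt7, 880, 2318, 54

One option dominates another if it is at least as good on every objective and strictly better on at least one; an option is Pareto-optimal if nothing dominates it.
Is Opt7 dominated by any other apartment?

Yes

Opt2 vs Opt7: size 976≥880, rent 1064≤2318, commute 10≤54 — Opt2 is at least as good on every objective and strictly better on at least one, so Opt2 dominates Opt7.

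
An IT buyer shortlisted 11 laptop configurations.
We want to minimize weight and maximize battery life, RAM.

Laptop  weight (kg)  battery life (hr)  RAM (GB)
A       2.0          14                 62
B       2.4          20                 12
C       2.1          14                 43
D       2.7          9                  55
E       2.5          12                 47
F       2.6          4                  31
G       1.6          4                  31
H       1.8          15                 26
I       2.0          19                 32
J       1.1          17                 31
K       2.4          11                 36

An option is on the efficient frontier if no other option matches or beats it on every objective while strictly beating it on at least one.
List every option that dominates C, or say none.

A

A: weight 2.0≤2.1, battery life 14≥14, RAM 62≥43 — dominates C.
Others (B, D, E, F, G, H, I, J, K) are each worse than C on at least one objective.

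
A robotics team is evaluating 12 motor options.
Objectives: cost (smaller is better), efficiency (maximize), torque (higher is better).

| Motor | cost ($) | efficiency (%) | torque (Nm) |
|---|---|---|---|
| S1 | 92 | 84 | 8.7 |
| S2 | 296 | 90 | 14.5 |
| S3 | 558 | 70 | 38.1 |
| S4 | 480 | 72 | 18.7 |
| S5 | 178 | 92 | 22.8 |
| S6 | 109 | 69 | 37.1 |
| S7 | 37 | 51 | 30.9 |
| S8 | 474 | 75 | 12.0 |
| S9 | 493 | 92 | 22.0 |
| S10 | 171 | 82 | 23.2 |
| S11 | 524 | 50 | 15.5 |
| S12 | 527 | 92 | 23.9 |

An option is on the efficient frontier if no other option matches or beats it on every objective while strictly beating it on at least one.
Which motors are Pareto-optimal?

S1: not dominated.
S2: dominated by S5 (cost 178≤296, efficiency 92≥90, torque 22.8≥14.5).
S3: not dominated (best torque).
S4: dominated by S5 (cost 178≤480, efficiency 92≥72, torque 22.8≥18.7).
S5: not dominated.
S6: not dominated.
S7: not dominated (best cost).
S8: dominated by S2 (cost 296≤474, efficiency 90≥75, torque 14.5≥12.0).
S9: dominated by S5 (cost 178≤493, efficiency 92≥92, torque 22.8≥22.0).
S10: not dominated.
S11: dominated by S4 (cost 480≤524, efficiency 72≥50, torque 18.7≥15.5).
S12: not dominated.

S1, S3, S5, S6, S7, S10, S12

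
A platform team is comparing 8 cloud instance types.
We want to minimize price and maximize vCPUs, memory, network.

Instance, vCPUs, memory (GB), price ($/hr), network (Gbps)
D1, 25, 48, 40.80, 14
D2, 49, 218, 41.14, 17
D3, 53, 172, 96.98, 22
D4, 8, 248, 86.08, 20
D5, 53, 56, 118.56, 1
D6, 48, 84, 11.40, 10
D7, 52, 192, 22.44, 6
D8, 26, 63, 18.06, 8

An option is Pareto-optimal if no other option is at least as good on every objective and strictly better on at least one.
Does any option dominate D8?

Yes

D6 vs D8: vCPUs 48≥26, memory 84≥63, price 11.40≤18.06, network 10≥8 — D6 is at least as good on every objective and strictly better on at least one, so D6 dominates D8.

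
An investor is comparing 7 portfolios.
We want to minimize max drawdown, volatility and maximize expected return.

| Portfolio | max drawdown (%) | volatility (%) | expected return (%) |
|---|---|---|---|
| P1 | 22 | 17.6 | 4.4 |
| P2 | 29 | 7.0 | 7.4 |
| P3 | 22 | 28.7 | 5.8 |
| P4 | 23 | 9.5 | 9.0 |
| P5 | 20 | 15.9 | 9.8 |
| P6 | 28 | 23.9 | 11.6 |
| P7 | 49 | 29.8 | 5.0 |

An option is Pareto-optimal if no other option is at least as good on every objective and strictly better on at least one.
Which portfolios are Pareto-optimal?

P1: dominated by P5 (max drawdown 20≤22, volatility 15.9≤17.6, expected return 9.8≥4.4).
P2: not dominated (best volatility).
P3: dominated by P5 (max drawdown 20≤22, volatility 15.9≤28.7, expected return 9.8≥5.8).
P4: not dominated.
P5: not dominated (best max drawdown).
P6: not dominated (best expected return).
P7: dominated by P2 (max drawdown 29≤49, volatility 7.0≤29.8, expected return 7.4≥5.0).

P2, P4, P5, P6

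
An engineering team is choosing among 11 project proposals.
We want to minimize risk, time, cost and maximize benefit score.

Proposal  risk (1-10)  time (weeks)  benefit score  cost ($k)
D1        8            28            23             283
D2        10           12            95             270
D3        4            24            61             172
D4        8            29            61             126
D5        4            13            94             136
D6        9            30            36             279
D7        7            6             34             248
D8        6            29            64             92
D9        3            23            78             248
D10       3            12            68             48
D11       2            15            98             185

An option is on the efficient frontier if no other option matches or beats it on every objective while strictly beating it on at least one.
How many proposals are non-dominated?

D1: dominated by D3 (risk 4≤8, time 24≤28, benefit score 61≥23, cost 172≤283).
D2: not dominated.
D3: dominated by D5 (risk 4≤4, time 13≤24, benefit score 94≥61, cost 136≤172).
D4: dominated by D8 (risk 6≤8, time 29≤29, benefit score 64≥61, cost 92≤126).
D5: not dominated.
D6: dominated by D3 (risk 4≤9, time 24≤30, benefit score 61≥36, cost 172≤279).
D7: not dominated (best time).
D8: dominated by D10 (risk 3≤6, time 12≤29, benefit score 68≥64, cost 48≤92).
D9: dominated by D11 (risk 2≤3, time 15≤23, benefit score 98≥78, cost 185≤248).
D10: not dominated (best cost).
D11: not dominated (best risk).
Pareto-optimal: D2, D5, D7, D10, D11 → 5.

5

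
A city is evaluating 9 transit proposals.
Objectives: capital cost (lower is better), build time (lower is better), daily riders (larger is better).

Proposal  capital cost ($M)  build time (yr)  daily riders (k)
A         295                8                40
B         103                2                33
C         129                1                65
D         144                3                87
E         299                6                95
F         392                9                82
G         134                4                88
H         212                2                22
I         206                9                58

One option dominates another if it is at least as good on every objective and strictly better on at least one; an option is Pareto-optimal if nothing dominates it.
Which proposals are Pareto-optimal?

A: dominated by C (capital cost 129≤295, build time 1≤8, daily riders 65≥40).
B: not dominated (best capital cost).
C: not dominated (best build time).
D: not dominated.
E: not dominated (best daily riders).
F: dominated by D (capital cost 144≤392, build time 3≤9, daily riders 87≥82).
G: not dominated.
H: dominated by B (capital cost 103≤212, build time 2≤2, daily riders 33≥22).
I: dominated by C (capital cost 129≤206, build time 1≤9, daily riders 65≥58).

B, C, D, E, G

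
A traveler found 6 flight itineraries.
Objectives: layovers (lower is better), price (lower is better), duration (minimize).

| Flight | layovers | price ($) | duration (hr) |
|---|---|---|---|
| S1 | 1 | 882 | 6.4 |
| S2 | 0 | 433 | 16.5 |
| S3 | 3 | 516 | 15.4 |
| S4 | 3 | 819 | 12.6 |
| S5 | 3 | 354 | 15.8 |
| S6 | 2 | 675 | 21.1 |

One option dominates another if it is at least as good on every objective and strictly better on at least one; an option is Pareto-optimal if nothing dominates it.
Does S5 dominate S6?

S5 vs S6: S5 is worse on layovers (3 vs 2), so it does not dominate S6.

No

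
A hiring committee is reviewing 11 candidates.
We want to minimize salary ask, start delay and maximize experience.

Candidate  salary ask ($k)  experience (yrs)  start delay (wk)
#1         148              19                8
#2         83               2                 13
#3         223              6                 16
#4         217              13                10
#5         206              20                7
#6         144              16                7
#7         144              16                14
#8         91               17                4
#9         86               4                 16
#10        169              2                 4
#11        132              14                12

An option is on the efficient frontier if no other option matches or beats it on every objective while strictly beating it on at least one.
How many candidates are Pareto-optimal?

5

#1: not dominated.
#2: not dominated (best salary ask).
#3: dominated by #1 (salary ask 148≤223, experience 19≥6, start delay 8≤16).
#4: dominated by #1 (salary ask 148≤217, experience 19≥13, start delay 8≤10).
#5: not dominated (best experience).
#6: dominated by #8 (salary ask 91≤144, experience 17≥16, start delay 4≤7).
#7: dominated by #6 (salary ask 144≤144, experience 16≥16, start delay 7≤14).
#8: not dominated.
#9: not dominated.
#10: dominated by #8 (salary ask 91≤169, experience 17≥2, start delay 4≤4).
#11: dominated by #8 (salary ask 91≤132, experience 17≥14, start delay 4≤12).
Pareto-optimal: #1, #2, #5, #8, #9 → 5.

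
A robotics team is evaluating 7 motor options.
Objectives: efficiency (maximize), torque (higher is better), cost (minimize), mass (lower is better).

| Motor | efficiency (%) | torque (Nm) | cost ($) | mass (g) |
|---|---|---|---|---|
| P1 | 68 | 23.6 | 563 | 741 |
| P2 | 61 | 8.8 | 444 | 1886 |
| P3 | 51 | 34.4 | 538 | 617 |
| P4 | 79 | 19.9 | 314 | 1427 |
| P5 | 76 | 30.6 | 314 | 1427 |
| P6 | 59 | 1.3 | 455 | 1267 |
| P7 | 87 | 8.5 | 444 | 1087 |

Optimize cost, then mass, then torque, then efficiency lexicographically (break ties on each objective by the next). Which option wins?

First minimize cost: best is 314, kept {P4, P5}.
Then minimize mass: best is 1427, kept {P4, P5}.
Then maximize torque: best is 30.6, kept {P5}.

P5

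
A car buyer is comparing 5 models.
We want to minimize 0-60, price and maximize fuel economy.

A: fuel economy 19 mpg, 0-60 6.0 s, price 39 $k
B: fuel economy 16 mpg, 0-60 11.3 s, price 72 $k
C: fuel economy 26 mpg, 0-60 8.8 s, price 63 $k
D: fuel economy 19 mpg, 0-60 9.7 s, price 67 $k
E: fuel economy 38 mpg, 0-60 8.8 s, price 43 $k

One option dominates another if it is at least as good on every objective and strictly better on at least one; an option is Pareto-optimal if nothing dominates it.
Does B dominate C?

No

B vs C: B is worse on fuel economy (16 vs 26), so it does not dominate C.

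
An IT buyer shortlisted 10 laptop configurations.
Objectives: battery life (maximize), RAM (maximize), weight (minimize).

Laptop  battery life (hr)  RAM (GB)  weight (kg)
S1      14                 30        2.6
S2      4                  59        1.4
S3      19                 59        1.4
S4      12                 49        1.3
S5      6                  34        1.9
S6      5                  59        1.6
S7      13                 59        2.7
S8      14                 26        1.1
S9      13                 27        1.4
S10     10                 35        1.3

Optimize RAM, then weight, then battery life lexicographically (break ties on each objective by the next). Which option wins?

S3

First maximize RAM: best is 59, kept {S2, S3, S6, S7}.
Then minimize weight: best is 1.4, kept {S2, S3}.
Then maximize battery life: best is 19, kept {S3}.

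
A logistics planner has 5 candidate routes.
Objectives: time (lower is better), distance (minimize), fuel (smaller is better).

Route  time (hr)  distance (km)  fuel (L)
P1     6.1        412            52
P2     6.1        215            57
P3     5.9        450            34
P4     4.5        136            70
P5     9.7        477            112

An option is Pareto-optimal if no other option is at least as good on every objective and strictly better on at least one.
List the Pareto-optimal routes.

P1, P2, P3, P4

P1: not dominated.
P2: not dominated.
P3: not dominated (best fuel).
P4: not dominated (best time).
P5: dominated by P1 (time 6.1≤9.7, distance 412≤477, fuel 52≤112).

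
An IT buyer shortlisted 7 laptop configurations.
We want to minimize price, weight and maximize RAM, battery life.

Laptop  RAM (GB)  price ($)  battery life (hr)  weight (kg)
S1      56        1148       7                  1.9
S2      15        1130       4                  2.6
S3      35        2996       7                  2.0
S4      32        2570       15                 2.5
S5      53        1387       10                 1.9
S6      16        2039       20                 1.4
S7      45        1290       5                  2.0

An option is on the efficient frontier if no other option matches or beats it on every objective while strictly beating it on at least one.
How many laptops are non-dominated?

5

S1: not dominated (best RAM).
S2: not dominated (best price).
S3: dominated by S1 (RAM 56≥35, price 1148≤2996, battery life 7≥7, weight 1.9≤2.0).
S4: not dominated.
S5: not dominated.
S6: not dominated (best battery life).
S7: dominated by S1 (RAM 56≥45, price 1148≤1290, battery life 7≥5, weight 1.9≤2.0).
Pareto-optimal: S1, S2, S4, S5, S6 → 5.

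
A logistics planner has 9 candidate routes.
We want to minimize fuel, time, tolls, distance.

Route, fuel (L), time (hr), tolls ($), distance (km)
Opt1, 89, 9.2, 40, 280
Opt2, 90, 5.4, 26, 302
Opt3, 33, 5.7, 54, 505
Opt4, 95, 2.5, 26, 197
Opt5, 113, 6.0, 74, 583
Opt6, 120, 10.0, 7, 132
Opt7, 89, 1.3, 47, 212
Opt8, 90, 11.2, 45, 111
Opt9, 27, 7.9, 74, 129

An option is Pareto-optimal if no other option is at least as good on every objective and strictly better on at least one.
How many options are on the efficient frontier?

8

Opt1: not dominated.
Opt2: not dominated.
Opt3: not dominated.
Opt4: not dominated.
Opt5: dominated by Opt2 (fuel 90≤113, time 5.4≤6.0, tolls 26≤74, distance 302≤583).
Opt6: not dominated (best tolls).
Opt7: not dominated (best time).
Opt8: not dominated (best distance).
Opt9: not dominated (best fuel).
Pareto-optimal: Opt1, Opt2, Opt3, Opt4, Opt6, Opt7, Opt8, Opt9 → 8.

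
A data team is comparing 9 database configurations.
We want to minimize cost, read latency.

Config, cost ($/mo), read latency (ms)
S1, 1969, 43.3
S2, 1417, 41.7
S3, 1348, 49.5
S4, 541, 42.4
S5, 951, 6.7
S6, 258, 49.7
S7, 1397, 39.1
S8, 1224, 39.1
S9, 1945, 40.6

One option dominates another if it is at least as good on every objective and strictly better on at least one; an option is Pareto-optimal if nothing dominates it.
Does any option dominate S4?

S1: worse on cost (1969 vs 541).
S2: worse on cost (1417 vs 541).
S3: worse on cost (1348 vs 541).
S5: worse on cost (951 vs 541).
S6: worse on read latency (49.7 vs 42.4).
S7: worse on cost (1397 vs 541).
S8: worse on cost (1224 vs 541).
S9: worse on cost (1945 vs 541).
No option is at least as good as S4 on every objective and strictly better on one.

No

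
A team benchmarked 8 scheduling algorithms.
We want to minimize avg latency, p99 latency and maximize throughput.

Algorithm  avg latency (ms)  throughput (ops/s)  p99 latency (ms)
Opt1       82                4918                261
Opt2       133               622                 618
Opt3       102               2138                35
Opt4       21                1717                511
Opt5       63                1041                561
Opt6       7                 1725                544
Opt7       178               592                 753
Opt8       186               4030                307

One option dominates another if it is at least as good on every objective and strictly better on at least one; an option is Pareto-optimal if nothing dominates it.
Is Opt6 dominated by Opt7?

No

Opt7 vs Opt6: Opt7 is worse on avg latency (178 vs 7), so it does not dominate Opt6.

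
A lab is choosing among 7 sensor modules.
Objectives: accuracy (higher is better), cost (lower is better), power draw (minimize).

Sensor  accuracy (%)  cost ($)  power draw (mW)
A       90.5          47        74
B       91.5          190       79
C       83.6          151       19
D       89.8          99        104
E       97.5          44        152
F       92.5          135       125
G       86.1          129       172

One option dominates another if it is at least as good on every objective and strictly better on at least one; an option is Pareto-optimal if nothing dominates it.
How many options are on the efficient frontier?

5

A: not dominated.
B: not dominated.
C: not dominated (best power draw).
D: dominated by A (accuracy 90.5≥89.8, cost 47≤99, power draw 74≤104).
E: not dominated (best accuracy).
F: not dominated.
G: dominated by A (accuracy 90.5≥86.1, cost 47≤129, power draw 74≤172).
Pareto-optimal: A, B, C, E, F → 5.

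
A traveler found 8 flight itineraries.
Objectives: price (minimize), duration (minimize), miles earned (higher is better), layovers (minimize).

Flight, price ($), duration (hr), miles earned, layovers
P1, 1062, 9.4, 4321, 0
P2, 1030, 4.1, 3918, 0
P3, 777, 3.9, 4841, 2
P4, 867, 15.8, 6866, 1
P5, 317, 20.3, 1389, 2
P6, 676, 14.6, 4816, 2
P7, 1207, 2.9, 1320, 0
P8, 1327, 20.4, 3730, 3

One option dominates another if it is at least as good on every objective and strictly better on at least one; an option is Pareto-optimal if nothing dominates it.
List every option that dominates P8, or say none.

P1: price 1062≤1327, duration 9.4≤20.4, miles earned 4321≥3730, layovers 0≤3 — dominates P8.
P2: price 1030≤1327, duration 4.1≤20.4, miles earned 3918≥3730, layovers 0≤3 — dominates P8.
P3: price 777≤1327, duration 3.9≤20.4, miles earned 4841≥3730, layovers 2≤3 — dominates P8.
P4: price 867≤1327, duration 15.8≤20.4, miles earned 6866≥3730, layovers 1≤3 — dominates P8.
P6: price 676≤1327, duration 14.6≤20.4, miles earned 4816≥3730, layovers 2≤3 — dominates P8.
Others (P5, P7) are each worse than P8 on at least one objective.

P1, P2, P3, P4, P6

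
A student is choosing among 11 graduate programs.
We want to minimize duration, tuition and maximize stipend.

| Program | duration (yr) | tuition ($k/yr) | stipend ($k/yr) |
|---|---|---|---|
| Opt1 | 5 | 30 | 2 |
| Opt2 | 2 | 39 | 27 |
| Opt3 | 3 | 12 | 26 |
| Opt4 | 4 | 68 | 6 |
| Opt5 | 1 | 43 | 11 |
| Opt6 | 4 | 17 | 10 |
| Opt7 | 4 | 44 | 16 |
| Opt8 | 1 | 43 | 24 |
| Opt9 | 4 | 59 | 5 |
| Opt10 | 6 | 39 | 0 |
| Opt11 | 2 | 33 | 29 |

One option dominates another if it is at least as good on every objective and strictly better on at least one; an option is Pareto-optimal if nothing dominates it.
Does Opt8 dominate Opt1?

Opt8 vs Opt1: Opt8 is worse on tuition (43 vs 30), so it does not dominate Opt1.

No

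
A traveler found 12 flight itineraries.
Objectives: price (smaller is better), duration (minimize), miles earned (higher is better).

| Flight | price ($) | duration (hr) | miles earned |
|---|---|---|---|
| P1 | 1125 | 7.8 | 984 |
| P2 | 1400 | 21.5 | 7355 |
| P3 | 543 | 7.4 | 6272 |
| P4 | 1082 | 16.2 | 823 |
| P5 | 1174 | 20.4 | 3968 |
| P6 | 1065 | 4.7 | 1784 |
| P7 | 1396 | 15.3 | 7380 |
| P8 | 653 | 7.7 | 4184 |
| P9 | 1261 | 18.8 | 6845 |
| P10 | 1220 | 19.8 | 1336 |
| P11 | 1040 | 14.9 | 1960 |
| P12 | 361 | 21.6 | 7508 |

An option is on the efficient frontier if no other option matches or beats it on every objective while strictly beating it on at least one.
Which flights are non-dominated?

P3, P6, P7, P9, P12

P1: dominated by P3 (price 543≤1125, duration 7.4≤7.8, miles earned 6272≥984).
P2: dominated by P7 (price 1396≤1400, duration 15.3≤21.5, miles earned 7380≥7355).
P3: not dominated.
P4: dominated by P3 (price 543≤1082, duration 7.4≤16.2, miles earned 6272≥823).
P5: dominated by P3 (price 543≤1174, duration 7.4≤20.4, miles earned 6272≥3968).
P6: not dominated (best duration).
P7: not dominated.
P8: dominated by P3 (price 543≤653, duration 7.4≤7.7, miles earned 6272≥4184).
P9: not dominated.
P10: dominated by P3 (price 543≤1220, duration 7.4≤19.8, miles earned 6272≥1336).
P11: dominated by P3 (price 543≤1040, duration 7.4≤14.9, miles earned 6272≥1960).
P12: not dominated (best price).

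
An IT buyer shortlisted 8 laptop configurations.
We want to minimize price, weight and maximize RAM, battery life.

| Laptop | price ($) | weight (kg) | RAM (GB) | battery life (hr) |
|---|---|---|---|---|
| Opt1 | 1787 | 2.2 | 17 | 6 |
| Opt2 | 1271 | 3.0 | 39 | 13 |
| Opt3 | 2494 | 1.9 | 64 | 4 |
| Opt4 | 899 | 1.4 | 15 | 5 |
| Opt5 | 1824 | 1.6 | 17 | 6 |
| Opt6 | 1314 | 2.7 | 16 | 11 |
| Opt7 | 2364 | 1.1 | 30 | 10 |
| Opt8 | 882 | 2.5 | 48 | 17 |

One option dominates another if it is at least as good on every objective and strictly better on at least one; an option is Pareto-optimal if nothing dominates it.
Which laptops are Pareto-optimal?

Opt1: not dominated.
Opt2: dominated by Opt8 (price 882≤1271, weight 2.5≤3.0, RAM 48≥39, battery life 17≥13).
Opt3: not dominated (best RAM).
Opt4: not dominated.
Opt5: not dominated.
Opt6: dominated by Opt8 (price 882≤1314, weight 2.5≤2.7, RAM 48≥16, battery life 17≥11).
Opt7: not dominated (best weight).
Opt8: not dominated (best price).

Opt1, Opt3, Opt4, Opt5, Opt7, Opt8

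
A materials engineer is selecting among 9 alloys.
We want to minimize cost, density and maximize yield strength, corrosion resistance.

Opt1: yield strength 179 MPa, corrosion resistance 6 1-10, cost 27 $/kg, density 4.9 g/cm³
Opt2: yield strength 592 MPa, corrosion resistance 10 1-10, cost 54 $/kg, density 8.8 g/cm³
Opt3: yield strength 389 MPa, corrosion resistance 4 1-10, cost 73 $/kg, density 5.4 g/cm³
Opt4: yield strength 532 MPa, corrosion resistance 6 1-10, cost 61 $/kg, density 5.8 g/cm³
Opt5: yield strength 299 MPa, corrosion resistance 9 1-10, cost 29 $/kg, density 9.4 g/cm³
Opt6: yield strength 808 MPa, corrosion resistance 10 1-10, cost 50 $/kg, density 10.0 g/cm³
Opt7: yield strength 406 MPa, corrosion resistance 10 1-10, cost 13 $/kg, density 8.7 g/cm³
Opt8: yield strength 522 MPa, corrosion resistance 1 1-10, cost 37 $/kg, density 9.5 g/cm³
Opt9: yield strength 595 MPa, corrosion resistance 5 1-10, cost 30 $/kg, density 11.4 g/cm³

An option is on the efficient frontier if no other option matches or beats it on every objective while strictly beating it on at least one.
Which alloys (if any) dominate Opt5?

Opt7: yield strength 406≥299, corrosion resistance 10≥9, cost 13≤29, density 8.7≤9.4 — dominates Opt5.
Others (Opt1, Opt2, Opt3, Opt4, Opt6, Opt8, Opt9) are each worse than Opt5 on at least one objective.

Opt7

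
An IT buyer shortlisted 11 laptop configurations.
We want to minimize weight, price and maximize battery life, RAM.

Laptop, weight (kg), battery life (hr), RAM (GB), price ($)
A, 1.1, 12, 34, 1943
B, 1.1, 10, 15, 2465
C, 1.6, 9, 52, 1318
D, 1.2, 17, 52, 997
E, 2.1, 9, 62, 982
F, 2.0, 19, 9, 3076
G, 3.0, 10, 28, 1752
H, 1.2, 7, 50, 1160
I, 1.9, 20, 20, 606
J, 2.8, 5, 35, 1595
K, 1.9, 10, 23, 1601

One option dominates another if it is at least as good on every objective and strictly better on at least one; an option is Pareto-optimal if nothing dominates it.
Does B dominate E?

No

B vs E: B is worse on RAM (15 vs 62), so it does not dominate E.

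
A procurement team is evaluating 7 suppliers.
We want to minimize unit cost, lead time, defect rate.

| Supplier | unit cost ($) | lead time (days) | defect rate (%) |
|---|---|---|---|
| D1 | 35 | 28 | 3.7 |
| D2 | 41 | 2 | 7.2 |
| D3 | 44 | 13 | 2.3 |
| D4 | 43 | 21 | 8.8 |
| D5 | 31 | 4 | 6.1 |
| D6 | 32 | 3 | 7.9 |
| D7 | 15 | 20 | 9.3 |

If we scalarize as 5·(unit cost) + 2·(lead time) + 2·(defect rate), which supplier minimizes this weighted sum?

D1: 5·35 + 2·28 + 2·3.7 = 238.4
D2: 5·41 + 2·2 + 2·7.2 = 223.4
D3: 5·44 + 2·13 + 2·2.3 = 250.6
D4: 5·43 + 2·21 + 2·8.8 = 274.6
D5: 5·31 + 2·4 + 2·6.1 = 175.2
D6: 5·32 + 2·3 + 2·7.9 = 181.8
D7: 5·15 + 2·20 + 2·9.3 = 133.6
Lowest: D7 at 133.6.

D7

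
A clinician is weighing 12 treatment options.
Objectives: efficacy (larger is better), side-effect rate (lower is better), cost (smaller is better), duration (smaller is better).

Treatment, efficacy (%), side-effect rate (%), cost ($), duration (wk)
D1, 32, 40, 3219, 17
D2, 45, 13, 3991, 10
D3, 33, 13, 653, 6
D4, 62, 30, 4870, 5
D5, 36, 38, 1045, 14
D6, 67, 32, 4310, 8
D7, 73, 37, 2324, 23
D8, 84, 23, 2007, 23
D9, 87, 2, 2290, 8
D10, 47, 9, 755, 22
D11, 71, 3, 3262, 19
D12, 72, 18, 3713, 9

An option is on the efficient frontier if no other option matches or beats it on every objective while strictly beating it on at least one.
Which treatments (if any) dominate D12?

D9: efficacy 87≥72, side-effect rate 2≤18, cost 2290≤3713, duration 8≤9 — dominates D12.
Others (D1, D2, D3, D4, D5, D6, D7, D8, D10, D11) are each worse than D12 on at least one objective.

D9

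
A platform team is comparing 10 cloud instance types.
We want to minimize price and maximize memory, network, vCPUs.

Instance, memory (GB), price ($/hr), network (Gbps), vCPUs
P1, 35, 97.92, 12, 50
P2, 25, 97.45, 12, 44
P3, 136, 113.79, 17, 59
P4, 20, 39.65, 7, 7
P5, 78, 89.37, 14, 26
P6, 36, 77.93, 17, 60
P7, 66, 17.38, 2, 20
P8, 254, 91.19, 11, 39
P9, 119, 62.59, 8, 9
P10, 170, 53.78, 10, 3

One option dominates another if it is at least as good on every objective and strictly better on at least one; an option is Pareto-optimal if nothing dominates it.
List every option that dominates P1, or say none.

P6: memory 36≥35, price 77.93≤97.92, network 17≥12, vCPUs 60≥50 — dominates P1.
Others (P2, P3, P4, P5, P7, P8, P9, P10) are each worse than P1 on at least one objective.

P6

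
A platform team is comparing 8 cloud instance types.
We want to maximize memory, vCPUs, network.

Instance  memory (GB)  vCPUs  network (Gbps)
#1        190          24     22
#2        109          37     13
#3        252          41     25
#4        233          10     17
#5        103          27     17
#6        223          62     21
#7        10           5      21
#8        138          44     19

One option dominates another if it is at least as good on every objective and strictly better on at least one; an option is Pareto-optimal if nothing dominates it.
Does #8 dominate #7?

#8 vs #7: #8 is worse on network (19 vs 21), so it does not dominate #7.

No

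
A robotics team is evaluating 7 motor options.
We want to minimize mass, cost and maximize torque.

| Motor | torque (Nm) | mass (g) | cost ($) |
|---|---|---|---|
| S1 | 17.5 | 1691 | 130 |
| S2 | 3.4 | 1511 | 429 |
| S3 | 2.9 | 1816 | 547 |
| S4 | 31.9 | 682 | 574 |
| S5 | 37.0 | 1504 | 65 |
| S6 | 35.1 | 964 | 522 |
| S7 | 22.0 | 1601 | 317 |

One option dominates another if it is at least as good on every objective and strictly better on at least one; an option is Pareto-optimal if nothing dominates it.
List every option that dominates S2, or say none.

S5

S5: torque 37.0≥3.4, mass 1504≤1511, cost 65≤429 — dominates S2.
Others (S1, S3, S4, S6, S7) are each worse than S2 on at least one objective.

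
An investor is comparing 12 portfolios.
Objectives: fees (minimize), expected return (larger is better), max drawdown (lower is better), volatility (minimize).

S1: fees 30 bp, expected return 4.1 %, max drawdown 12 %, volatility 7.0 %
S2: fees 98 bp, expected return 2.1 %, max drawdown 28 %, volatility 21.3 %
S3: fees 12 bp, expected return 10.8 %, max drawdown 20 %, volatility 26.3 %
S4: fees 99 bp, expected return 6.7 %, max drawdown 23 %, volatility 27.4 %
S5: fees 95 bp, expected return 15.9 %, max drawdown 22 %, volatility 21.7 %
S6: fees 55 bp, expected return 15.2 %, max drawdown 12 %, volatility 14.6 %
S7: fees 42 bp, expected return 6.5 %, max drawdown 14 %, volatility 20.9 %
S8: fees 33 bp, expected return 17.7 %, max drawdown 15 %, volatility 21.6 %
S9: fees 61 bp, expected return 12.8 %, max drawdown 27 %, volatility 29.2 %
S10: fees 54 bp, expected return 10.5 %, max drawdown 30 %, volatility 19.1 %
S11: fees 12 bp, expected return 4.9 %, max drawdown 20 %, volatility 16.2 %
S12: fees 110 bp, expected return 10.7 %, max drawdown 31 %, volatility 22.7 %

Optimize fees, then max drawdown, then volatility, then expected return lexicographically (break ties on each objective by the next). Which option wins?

S11

First minimize fees: best is 12, kept {S3, S11}.
Then minimize max drawdown: best is 20, kept {S3, S11}.
Then minimize volatility: best is 16.2, kept {S11}.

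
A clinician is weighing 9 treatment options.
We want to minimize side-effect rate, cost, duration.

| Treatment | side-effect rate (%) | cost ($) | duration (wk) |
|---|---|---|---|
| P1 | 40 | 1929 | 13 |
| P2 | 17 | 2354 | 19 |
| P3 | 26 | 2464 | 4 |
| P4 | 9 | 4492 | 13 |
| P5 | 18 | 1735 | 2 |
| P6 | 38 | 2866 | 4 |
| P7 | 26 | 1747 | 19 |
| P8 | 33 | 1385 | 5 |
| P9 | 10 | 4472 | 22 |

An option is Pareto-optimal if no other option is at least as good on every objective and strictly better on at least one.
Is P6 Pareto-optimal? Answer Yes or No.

No

P3 vs P6: side-effect rate 26≤38, cost 2464≤2866, duration 4≤4 — P3 is at least as good on every objective and strictly better on at least one, so P3 dominates P6.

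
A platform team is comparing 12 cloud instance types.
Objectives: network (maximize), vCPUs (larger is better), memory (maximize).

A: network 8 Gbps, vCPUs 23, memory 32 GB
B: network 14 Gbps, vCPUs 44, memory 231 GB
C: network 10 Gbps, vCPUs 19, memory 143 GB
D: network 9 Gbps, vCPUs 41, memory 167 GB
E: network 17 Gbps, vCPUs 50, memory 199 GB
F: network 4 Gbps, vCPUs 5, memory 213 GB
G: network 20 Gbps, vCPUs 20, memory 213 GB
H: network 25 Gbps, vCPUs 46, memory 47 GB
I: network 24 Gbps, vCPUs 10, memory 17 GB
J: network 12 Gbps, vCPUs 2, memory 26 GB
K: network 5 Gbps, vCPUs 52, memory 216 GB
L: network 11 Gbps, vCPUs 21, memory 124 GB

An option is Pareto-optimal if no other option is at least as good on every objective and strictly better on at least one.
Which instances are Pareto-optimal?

B, E, G, H, K

A: dominated by B (network 14≥8, vCPUs 44≥23, memory 231≥32).
B: not dominated (best memory).
C: dominated by B (network 14≥10, vCPUs 44≥19, memory 231≥143).
D: dominated by B (network 14≥9, vCPUs 44≥41, memory 231≥167).
E: not dominated.
F: dominated by B (network 14≥4, vCPUs 44≥5, memory 231≥213).
G: not dominated.
H: not dominated (best network).
I: dominated by H (network 25≥24, vCPUs 46≥10, memory 47≥17).
J: dominated by B (network 14≥12, vCPUs 44≥2, memory 231≥26).
K: not dominated (best vCPUs).
L: dominated by B (network 14≥11, vCPUs 44≥21, memory 231≥124).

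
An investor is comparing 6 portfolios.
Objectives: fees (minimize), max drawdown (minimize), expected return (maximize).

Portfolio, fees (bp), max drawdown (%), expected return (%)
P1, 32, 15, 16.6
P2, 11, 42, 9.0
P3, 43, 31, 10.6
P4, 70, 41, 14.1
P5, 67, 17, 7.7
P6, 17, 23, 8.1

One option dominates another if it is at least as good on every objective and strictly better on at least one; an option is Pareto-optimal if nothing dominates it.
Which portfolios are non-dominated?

P1, P2, P6

P1: not dominated (best max drawdown).
P2: not dominated (best fees).
P3: dominated by P1 (fees 32≤43, max drawdown 15≤31, expected return 16.6≥10.6).
P4: dominated by P1 (fees 32≤70, max drawdown 15≤41, expected return 16.6≥14.1).
P5: dominated by P1 (fees 32≤67, max drawdown 15≤17, expected return 16.6≥7.7).
P6: not dominated.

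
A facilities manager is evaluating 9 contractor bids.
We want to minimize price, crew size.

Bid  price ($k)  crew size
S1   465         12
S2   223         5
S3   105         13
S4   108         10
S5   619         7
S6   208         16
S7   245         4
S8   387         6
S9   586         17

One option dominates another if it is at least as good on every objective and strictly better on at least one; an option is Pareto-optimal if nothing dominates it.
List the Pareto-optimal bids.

S2, S3, S4, S7

S1: dominated by S2 (price 223≤465, crew size 5≤12).
S2: not dominated.
S3: not dominated (best price).
S4: not dominated.
S5: dominated by S2 (price 223≤619, crew size 5≤7).
S6: dominated by S3 (price 105≤208, crew size 13≤16).
S7: not dominated (best crew size).
S8: dominated by S2 (price 223≤387, crew size 5≤6).
S9: dominated by S1 (price 465≤586, crew size 12≤17).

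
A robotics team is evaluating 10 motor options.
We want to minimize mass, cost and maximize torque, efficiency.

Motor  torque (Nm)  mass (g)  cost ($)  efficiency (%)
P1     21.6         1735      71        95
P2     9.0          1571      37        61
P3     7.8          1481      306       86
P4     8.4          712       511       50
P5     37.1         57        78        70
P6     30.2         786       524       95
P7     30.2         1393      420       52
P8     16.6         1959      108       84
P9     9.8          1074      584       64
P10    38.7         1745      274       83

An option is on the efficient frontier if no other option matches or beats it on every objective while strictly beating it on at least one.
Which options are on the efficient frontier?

P1, P2, P3, P5, P6, P10

P1: not dominated.
P2: not dominated (best cost).
P3: not dominated.
P4: dominated by P5 (torque 37.1≥8.4, mass 57≤712, cost 78≤511, efficiency 70≥50).
P5: not dominated (best mass).
P6: not dominated.
P7: dominated by P5 (torque 37.1≥30.2, mass 57≤1393, cost 78≤420, efficiency 70≥52).
P8: dominated by P1 (torque 21.6≥16.6, mass 1735≤1959, cost 71≤108, efficiency 95≥84).
P9: dominated by P5 (torque 37.1≥9.8, mass 57≤1074, cost 78≤584, efficiency 70≥64).
P10: not dominated (best torque).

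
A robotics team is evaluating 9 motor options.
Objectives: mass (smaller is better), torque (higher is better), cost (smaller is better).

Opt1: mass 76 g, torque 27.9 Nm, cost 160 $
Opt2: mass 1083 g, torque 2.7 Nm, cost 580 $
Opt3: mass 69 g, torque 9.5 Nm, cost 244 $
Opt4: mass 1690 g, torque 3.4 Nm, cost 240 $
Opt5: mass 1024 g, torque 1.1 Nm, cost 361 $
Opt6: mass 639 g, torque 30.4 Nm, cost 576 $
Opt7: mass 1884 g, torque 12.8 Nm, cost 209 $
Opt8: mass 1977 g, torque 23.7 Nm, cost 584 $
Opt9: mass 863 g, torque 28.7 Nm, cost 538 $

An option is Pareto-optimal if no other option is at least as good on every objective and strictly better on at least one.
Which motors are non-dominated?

Opt1: not dominated (best cost).
Opt2: dominated by Opt1 (mass 76≤1083, torque 27.9≥2.7, cost 160≤580).
Opt3: not dominated (best mass).
Opt4: dominated by Opt1 (mass 76≤1690, torque 27.9≥3.4, cost 160≤240).
Opt5: dominated by Opt1 (mass 76≤1024, torque 27.9≥1.1, cost 160≤361).
Opt6: not dominated (best torque).
Opt7: dominated by Opt1 (mass 76≤1884, torque 27.9≥12.8, cost 160≤209).
Opt8: dominated by Opt1 (mass 76≤1977, torque 27.9≥23.7, cost 160≤584).
Opt9: not dominated.

Opt1, Opt3, Opt6, Opt9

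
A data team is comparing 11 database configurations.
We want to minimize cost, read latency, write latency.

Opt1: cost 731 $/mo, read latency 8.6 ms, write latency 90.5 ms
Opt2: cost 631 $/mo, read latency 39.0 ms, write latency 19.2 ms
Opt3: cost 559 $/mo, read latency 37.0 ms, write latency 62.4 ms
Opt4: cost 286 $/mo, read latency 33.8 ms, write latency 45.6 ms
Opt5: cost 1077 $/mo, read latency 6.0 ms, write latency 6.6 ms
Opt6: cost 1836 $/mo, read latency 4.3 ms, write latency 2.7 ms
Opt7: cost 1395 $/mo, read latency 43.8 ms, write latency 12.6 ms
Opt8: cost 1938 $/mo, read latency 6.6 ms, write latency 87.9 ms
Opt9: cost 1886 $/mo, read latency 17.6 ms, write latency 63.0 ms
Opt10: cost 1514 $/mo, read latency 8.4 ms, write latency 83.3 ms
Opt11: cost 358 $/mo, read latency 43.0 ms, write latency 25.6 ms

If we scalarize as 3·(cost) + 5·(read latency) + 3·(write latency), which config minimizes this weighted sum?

Opt4

Opt1: 3·731 + 5·8.6 + 3·90.5 = 2507.5
Opt2: 3·631 + 5·39.0 + 3·19.2 = 2145.6
Opt3: 3·559 + 5·37.0 + 3·62.4 = 2049.2
Opt4: 3·286 + 5·33.8 + 3·45.6 = 1163.8
Opt5: 3·1077 + 5·6.0 + 3·6.6 = 3280.8
Opt6: 3·1836 + 5·4.3 + 3·2.7 = 5537.6
Opt7: 3·1395 + 5·43.8 + 3·12.6 = 4441.8
Opt8: 3·1938 + 5·6.6 + 3·87.9 = 6110.7
Opt9: 3·1886 + 5·17.6 + 3·63.0 = 5935.0
Opt10: 3·1514 + 5·8.4 + 3·83.3 = 4833.9
Opt11: 3·358 + 5·43.0 + 3·25.6 = 1365.8
Lowest: Opt4 at 1163.8.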